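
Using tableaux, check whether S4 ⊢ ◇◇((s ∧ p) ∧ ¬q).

Tableau for the negation ¬◇◇((s ∧ p) ∧ ¬q):
1. ¬◇◇((s ∧ p) ∧ ¬q), 0
2. ¬◇((s ∧ p) ∧ ¬q), 0
3. ¬((s ∧ p) ∧ ¬q), 0
4. q, 0
Accessibility: 0R0
The negation has an open branch (countermodel exists).

No, not valid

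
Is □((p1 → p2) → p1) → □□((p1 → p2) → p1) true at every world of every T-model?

Tableau for the negation ¬(□((p1 → p2) → p1) → □□((p1 → p2) → p1)):
1. ¬(□((p1 → p2) → p1) → □□((p1 → p2) → p1)), u
2. □((p1 → p2) → p1), u
3. ¬□□((p1 → p2) → p1), u
4. (p1 → p2) → p1, u
5. p1, u
6. ¬□((p1 → p2) → p1), v
7. (p1 → p2) → p1, v
8. p1, v
9. ¬((p1 → p2) → p1), w
10. p1 → p2, w
11. ¬p1, w
12. p2, w
Accessibility: uRu, uRv, vRv, vRw, wRw
The negation has an open branch (countermodel exists).

No, not valid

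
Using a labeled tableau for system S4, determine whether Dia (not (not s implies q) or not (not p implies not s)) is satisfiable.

Satisfiable (open branch found)

1. Dia (not (not s implies q) or not (not p implies not s)), w0
2. not (not s implies q) or not (not p implies not s), w1
3. not (not p implies not s), w1
4. not p, w1
5. s, w1
Accessibility: w0Rw0, w0Rw1, w1Rw1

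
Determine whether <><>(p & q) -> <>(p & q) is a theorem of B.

Not valid

Tableau for the negation ~(<><>(p & q) -> <>(p & q)):
1. ~(<><>(p & q) -> <>(p & q)), u
2. <><>(p & q), u
3. ~<>(p & q), u
4. ~(p & q), u
5. ~q, u
6. <>(p & q), v
7. ~(p & q), v
8. ~q, v
9. p & q, w
10. p, w
11. q, w
Accessibility: uRu, uRv, vRu, vRv, vRw, wRv, wRw
The negation has an open branch (countermodel exists).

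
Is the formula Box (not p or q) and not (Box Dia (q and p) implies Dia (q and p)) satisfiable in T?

1. Box (not p or q) and not (Box Dia (q and p) implies Dia (q and p)), u
2. Box (not p or q), u   [and-rule on 1]
3. not (Box Dia (q and p) implies Dia (q and p)), u   [and-rule on 1]
4. Box Dia (q and p), u   [neg-implies-rule on 3]
5. not Dia (q and p), u   [neg-implies-rule on 3]
6. not p or q, u   [Box-rule on 2 via uRu]
7. Dia (q and p), u   [Box-rule on 4 via uRu]
8. not (q and p), u   [neg-Dia-rule on 5 via uRu]
9. q, u   [or-rule on 6 (branches; this branch)]
10. not p, u   [neg-and-rule on 8 (branches; this branch)]
11. q and p, v   [Dia-rule on 7: fresh world v, uRv]
12. q, v   [and-rule on 11]
13. p, v   [and-rule on 11]
14. not p or q, v   [Box-rule on 2 via uRv]
15. Dia (q and p), v   [Box-rule on 4 via uRv]
16. not (q and p), v   [neg-Dia-rule on 5 via uRv]
17. not p, v   [neg-and-rule on 16 (branches; this branch)]
Accessibility: uRu, uRv, vRv
Branch closes: p and not p both at v.
(One branch shown.) All branches close.

Unsatisfiable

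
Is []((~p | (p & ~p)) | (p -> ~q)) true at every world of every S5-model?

Invalid (countermodel exists)

Tableau for the negation ~[]((~p | (p & ~p)) | (p -> ~q)):
1. ~[]((~p | (p & ~p)) | (p -> ~q)), 0
2. ~((~p | (p & ~p)) | (p -> ~q)), 1
3. ~(~p | (p & ~p)), 1
4. ~(p -> ~q), 1
5. p, 1
6. ~(p & ~p), 1
7. q, 1
Accessibility: 0R0, 0R1, 1R0, 1R1
The negation has an open branch (countermodel exists).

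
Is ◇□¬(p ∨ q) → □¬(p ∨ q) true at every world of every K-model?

No, not valid

Tableau for the negation ¬(◇□¬(p ∨ q) → □¬(p ∨ q)):
1. ¬(◇□¬(p ∨ q) → □¬(p ∨ q)), u
2. ◇□¬(p ∨ q), u
3. ¬□¬(p ∨ q), u
4. □¬(p ∨ q), v
5. p ∨ q, w
6. q, w
Accessibility: uRv, uRw
The negation has an open branch (countermodel exists).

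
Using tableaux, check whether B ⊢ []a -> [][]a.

Not valid

Tableau for the negation ~([]a -> [][]a):
1. ~([]a -> [][]a), 0
2. []a, 0
3. ~[][]a, 0
4. a, 0
5. ~[]a, 1
6. a, 1
7. ~a, 2
Accessibility: 0R0, 0R1, 1R0, 1R1, 1R2, 2R1, 2R2
The negation has an open branch (countermodel exists).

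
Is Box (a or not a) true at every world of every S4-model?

Valid in S4

Tableau for the negation not Box (a or not a):
1. not Box (a or not a), u
2. not (a or not a), v
3. not a, v
4. a, v
Accessibility: uRu, uRv, vRv
Branch closes: a and not a both at v.
Every branch of the negation's tableau closes; the branch above is one of them.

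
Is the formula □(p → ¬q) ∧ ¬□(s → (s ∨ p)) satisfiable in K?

1. □(p → ¬q) ∧ ¬□(s → (s ∨ p)), 0
2. □(p → ¬q), 0
3. ¬□(s → (s ∨ p)), 0
4. ¬(s → (s ∨ p)), 1
5. s, 1
6. ¬(s ∨ p), 1
7. ¬s, 1
8. ¬p, 1
Accessibility: 0R1
Branch closes: s and ¬s both at 1.
Every branch closes; the branch above is one of them.

Unsatisfiable (every branch closes)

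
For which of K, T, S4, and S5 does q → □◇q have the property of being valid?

S5

S4-tableau for the negation ¬(q → □◇q):
1. ¬(q → □◇q), u
2. q, u
3. ¬□◇q, u
4. ¬◇q, v
5. ¬q, v
Accessibility: uRu, uRv, vRv
Complete open branch: countermodel on an S4-frame, so not valid in S4, nor in K, T (the same frame is also a K-frame and a T-frame).
S5-tableau for the negation ¬(q → □◇q):
1. ¬(q → □◇q), u
2. q, u
3. ¬□◇q, u
4. ¬◇q, v
5. ¬q, u
Accessibility: uRu, uRv, vRu, vRv
Branch closes: q and ¬q both at u.
Every branch closes (one shown): valid in S5.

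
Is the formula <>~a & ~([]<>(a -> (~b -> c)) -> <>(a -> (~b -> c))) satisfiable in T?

Unsatisfiable

1. <>~a & ~([]<>(a -> (~b -> c)) -> <>(a -> (~b -> c))), w0
2. <>~a, w0   [&-rule on 1]
3. ~([]<>(a -> (~b -> c)) -> <>(a -> (~b -> c))), w0   [&-rule on 1]
4. []<>(a -> (~b -> c)), w0   [~->-rule on 3]
5. ~<>(a -> (~b -> c)), w0   [~->-rule on 3]
6. <>(a -> (~b -> c)), w0   [[]-rule on 4 via w0Rw0]
7. ~(a -> (~b -> c)), w0   [~<>-rule on 5 via w0Rw0]
8. a, w0   [~->-rule on 7]
9. ~(~b -> c), w0   [~->-rule on 7]
10. ~b, w0   [~->-rule on 9]
11. ~c, w0   [~->-rule on 9]
12. ~a, w1   [<>-rule on 2: fresh world w1, w0Rw1]
13. <>(a -> (~b -> c)), w1   [[]-rule on 4 via w0Rw1]
14. ~(a -> (~b -> c)), w1   [~<>-rule on 5 via w0Rw1]
15. a, w1   [~->-rule on 14]
16. ~(~b -> c), w1   [~->-rule on 14]
Accessibility: w0Rw0, w0Rw1, w1Rw1
Branch closes: a and ~a both at w1.
(One branch shown.) All branches close.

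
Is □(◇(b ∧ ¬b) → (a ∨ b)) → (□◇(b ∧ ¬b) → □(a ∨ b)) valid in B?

Valid in B

Tableau for the negation ¬(□(◇(b ∧ ¬b) → (a ∨ b)) → (□◇(b ∧ ¬b) → □(a ∨ b))):
1. ¬(□(◇(b ∧ ¬b) → (a ∨ b)) → (□◇(b ∧ ¬b) → □(a ∨ b))), w0
2. □(◇(b ∧ ¬b) → (a ∨ b)), w0
3. ¬(□◇(b ∧ ¬b) → □(a ∨ b)), w0
4. □◇(b ∧ ¬b), w0
5. ¬□(a ∨ b), w0
6. ◇(b ∧ ¬b) → (a ∨ b), w0
7. ◇(b ∧ ¬b), w0
8. a ∨ b, w0
9. b, w0
10. ¬(a ∨ b), w1
11. ¬a, w1
12. ¬b, w1
13. ◇(b ∧ ¬b) → (a ∨ b), w1
14. ◇(b ∧ ¬b), w1
15. ¬◇(b ∧ ¬b), w1
16. ¬(b ∧ ¬b), w0
17. ¬(b ∧ ¬b), w1
18. b ∧ ¬b, w2
19. b, w2
20. ¬b, w2
Accessibility: w0Rw0, w0Rw1, w0Rw2, w1Rw0, w1Rw1, w2Rw0, w2Rw2
Branch closes: b and ¬b both at w2.
Every branch of the negation's tableau closes; the branch above is one of them.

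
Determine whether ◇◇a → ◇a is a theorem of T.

No, not valid

Tableau for the negation ¬(◇◇a → ◇a):
1. ¬(◇◇a → ◇a), w0
2. ◇◇a, w0
3. ¬◇a, w0
4. ¬a, w0
5. ◇a, w1
6. ¬a, w1
7. a, w2
Accessibility: w0Rw0, w0Rw1, w1Rw1, w1Rw2, w2Rw2
The negation has an open branch (countermodel exists).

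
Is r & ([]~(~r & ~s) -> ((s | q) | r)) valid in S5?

Tableau for the negation ~(r & ([]~(~r & ~s) -> ((s | q) | r))):
1. ~(r & ([]~(~r & ~s) -> ((s | q) | r))), u
2. ~r, u
Accessibility: uRu
The negation has an open branch (countermodel exists).

Not valid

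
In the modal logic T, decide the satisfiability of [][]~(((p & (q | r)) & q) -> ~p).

Satisfiable (open branch found)

1. [][]~(((p & (q | r)) & q) -> ~p), 0
2. []~(((p & (q | r)) & q) -> ~p), 0   [[]-rule on 1 via 0R0]
3. ~(((p & (q | r)) & q) -> ~p), 0   [[]-rule on 2 via 0R0]
4. (p & (q | r)) & q, 0   [~->-rule on 3]
5. p, 0   [~->-rule on 3]
6. p & (q | r), 0   [&-rule on 4]
7. q, 0   [&-rule on 4]
8. q | r, 0   [&-rule on 6]
9. r, 0   [|-rule on 8 (branches; this branch)]
Accessibility: 0R0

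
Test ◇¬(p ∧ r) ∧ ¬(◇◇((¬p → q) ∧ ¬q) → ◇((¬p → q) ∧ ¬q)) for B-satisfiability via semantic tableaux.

1. ◇¬(p ∧ r) ∧ ¬(◇◇((¬p → q) ∧ ¬q) → ◇((¬p → q) ∧ ¬q)), u
2. ◇¬(p ∧ r), u
3. ¬(◇◇((¬p → q) ∧ ¬q) → ◇((¬p → q) ∧ ¬q)), u
4. ◇◇((¬p → q) ∧ ¬q), u
5. ¬◇((¬p → q) ∧ ¬q), u
6. ¬((¬p → q) ∧ ¬q), u
7. q, u
8. ¬(p ∧ r), v
9. ¬((¬p → q) ∧ ¬q), v
10. ¬r, v
11. q, v
12. ◇((¬p → q) ∧ ¬q), w
13. ¬((¬p → q) ∧ ¬q), w
14. q, w
15. (¬p → q) ∧ ¬q, x
16. ¬p → q, x
17. ¬q, x
18. p, x
Accessibility: uRu, uRv, uRw, vRu, vRv, wRu, wRw, wRx, xRw, xRx

Yes, satisfiable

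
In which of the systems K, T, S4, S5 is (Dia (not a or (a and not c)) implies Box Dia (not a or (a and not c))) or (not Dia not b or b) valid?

S5-tableau for the negation not ((Dia (not a or (a and not c)) implies Box Dia (not a or (a and not c))) or (not Dia not b or b)):
1. not ((Dia (not a or (a and not c)) implies Box Dia (not a or (a and not c))) or (not Dia not b or b)), w0
2. not (Dia (not a or (a and not c)) implies Box Dia (not a or (a and not c))), w0
3. not (not Dia not b or b), w0
4. Dia (not a or (a and not c)), w0
5. not Box Dia (not a or (a and not c)), w0
6. Dia not b, w0
7. not b, w0
8. not a or (a and not c), w1
9. a and not c, w1
10. a, w1
11. not c, w1
12. not Dia (not a or (a and not c)), w2
13. not (not a or (a and not c)), w0
14. a, w0
15. not (a and not c), w0
16. not (not a or (a and not c)), w1
17. not (a and not c), w1
18. not (not a or (a and not c)), w2
19. a, w2
20. not (a and not c), w2
21. c, w0
22. c, w1
Accessibility: w0Rw0, w0Rw1, w0Rw2, w1Rw0, w1Rw1, w1Rw2, w2Rw0, w2Rw1, w2Rw2
Branch closes: c and not c both at w1.
Every branch closes (one shown): valid in S5.
S4-tableau for the negation not ((Dia (not a or (a and not c)) implies Box Dia (not a or (a and not c))) or (not Dia not b or b)):
1. not ((Dia (not a or (a and not c)) implies Box Dia (not a or (a and not c))) or (not Dia not b or b)), w0
2. not (Dia (not a or (a and not c)) implies Box Dia (not a or (a and not c))), w0
3. not (not Dia not b or b), w0
4. Dia (not a or (a and not c)), w0
5. not Box Dia (not a or (a and not c)), w0
6. Dia not b, w0
7. not b, w0
8. not a or (a and not c), w1
9. a and not c, w1
10. a, w1
11. not c, w1
12. not Dia (not a or (a and not c)), w2
13. not (not a or (a and not c)), w2
14. a, w2
15. not (a and not c), w2
16. c, w2
17. not b, w3
Accessibility: w0Rw0, w0Rw1, w0Rw2, w0Rw3, w1Rw1, w2Rw2, w3Rw3
Complete open branch: countermodel on an S4-frame, so not valid in S4, nor in K, T (the same frame is also a K-frame and a T-frame).

S5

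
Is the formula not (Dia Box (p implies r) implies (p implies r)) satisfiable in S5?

1. not (Dia Box (p implies r) implies (p implies r)), u
2. Dia Box (p implies r), u
3. not (p implies r), u
4. p, u
5. not r, u
6. Box (p implies r), v
7. p implies r, u
8. p implies r, v
9. r, u
Accessibility: uRu, uRv, vRu, vRv
Branch closes: r and not r both at u.
All branches of the tableau close; one closing branch shown above.

Unsatisfiable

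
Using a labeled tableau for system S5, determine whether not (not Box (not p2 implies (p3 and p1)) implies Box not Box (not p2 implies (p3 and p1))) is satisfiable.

Unsatisfiable

1. not (not Box (not p2 implies (p3 and p1)) implies Box not Box (not p2 implies (p3 and p1))), u
2. not Box (not p2 implies (p3 and p1)), u
3. not Box not Box (not p2 implies (p3 and p1)), u
4. not (not p2 implies (p3 and p1)), v
5. not p2, v
6. not (p3 and p1), v
7. not p1, v
8. Box (not p2 implies (p3 and p1)), w
9. not p2 implies (p3 and p1), u
10. not p2 implies (p3 and p1), v
11. not p2 implies (p3 and p1), w
12. p3 and p1, u
13. p3, u
14. p1, u
15. p3 and p1, v
16. p3, v
17. p1, v
Accessibility: uRu, uRv, uRw, vRu, vRv, vRw, wRu, wRv, wRw
Branch closes: p1 and not p1 both at v.
(One branch shown.) All branches close.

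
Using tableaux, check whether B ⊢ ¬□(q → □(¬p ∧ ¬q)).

Invalid (countermodel exists)

Tableau for the negation □(q → □(¬p ∧ ¬q)):
1. □(q → □(¬p ∧ ¬q)), w0
2. q → □(¬p ∧ ¬q), w0
3. □(¬p ∧ ¬q), w0
4. ¬p ∧ ¬q, w0
5. ¬p, w0
6. ¬q, w0
Accessibility: w0Rw0
The negation has an open branch (countermodel exists).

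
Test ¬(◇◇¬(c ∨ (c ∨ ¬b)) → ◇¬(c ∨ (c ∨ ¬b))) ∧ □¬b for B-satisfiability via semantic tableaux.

1. ¬(◇◇¬(c ∨ (c ∨ ¬b)) → ◇¬(c ∨ (c ∨ ¬b))) ∧ □¬b, 0
2. ¬(◇◇¬(c ∨ (c ∨ ¬b)) → ◇¬(c ∨ (c ∨ ¬b))), 0
3. □¬b, 0
4. ◇◇¬(c ∨ (c ∨ ¬b)), 0
5. ¬◇¬(c ∨ (c ∨ ¬b)), 0
6. ¬b, 0
7. c ∨ (c ∨ ¬b), 0
8. c ∨ ¬b, 0
9. ◇¬(c ∨ (c ∨ ¬b)), 1
10. ¬b, 1
11. c ∨ (c ∨ ¬b), 1
12. c ∨ ¬b, 1
13. ¬(c ∨ (c ∨ ¬b)), 2
14. ¬c, 2
15. ¬(c ∨ ¬b), 2
16. b, 2
Accessibility: 0R0, 0R1, 1R0, 1R1, 1R2, 2R1, 2R2

Satisfiable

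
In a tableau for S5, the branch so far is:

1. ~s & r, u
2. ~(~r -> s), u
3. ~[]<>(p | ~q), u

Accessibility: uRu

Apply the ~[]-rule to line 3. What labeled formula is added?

a fresh world v with uRv, and ~<>(p | ~q) at v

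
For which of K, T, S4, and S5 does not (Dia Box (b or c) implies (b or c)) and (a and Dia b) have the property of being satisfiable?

K, T, S4

S5-tableau for the formula:
1. not (Dia Box (b or c) implies (b or c)) and (a and Dia b), w0
2. not (Dia Box (b or c) implies (b or c)), w0
3. a and Dia b, w0
4. Dia Box (b or c), w0
5. not (b or c), w0
6. a, w0
7. Dia b, w0
8. not b, w0
9. not c, w0
10. Box (b or c), w1
11. b or c, w0
12. b or c, w1
13. c, w0
Accessibility: w0Rw0, w0Rw1, w1Rw0, w1Rw1
Branch closes: c and not c both at w0.
Every branch closes (one shown): unsatisfiable in S5.
S4-tableau for the formula:
1. not (Dia Box (b or c) implies (b or c)) and (a and Dia b), w0
2. not (Dia Box (b or c) implies (b or c)), w0
3. a and Dia b, w0
4. Dia Box (b or c), w0
5. not (b or c), w0
6. a, w0
7. Dia b, w0
8. not b, w0
9. not c, w0
10. Box (b or c), w1
11. b or c, w1
12. c, w1
13. b, w2
Accessibility: w0Rw0, w0Rw1, w0Rw2, w1Rw1, w2Rw2
Complete open branch: satisfiable in S4, hence also in K, T (this S4-model is also a K-model and a T-model).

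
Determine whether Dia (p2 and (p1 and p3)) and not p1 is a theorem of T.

Invalid (countermodel exists)

Tableau for the negation not (Dia (p2 and (p1 and p3)) and not p1):
1. not (Dia (p2 and (p1 and p3)) and not p1), u
2. p1, u   [neg-and-rule on 1 (branches; this branch)]
Accessibility: uRu
The negation has an open branch (countermodel exists).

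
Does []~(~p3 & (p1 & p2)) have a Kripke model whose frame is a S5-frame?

1. []~(~p3 & (p1 & p2)), 0
2. ~(~p3 & (p1 & p2)), 0   [[]-rule on 1 via 0R0]
3. ~(p1 & p2), 0   [~&-rule on 2 (branches; this branch)]
4. ~p2, 0   [~&-rule on 3 (branches; this branch)]
Accessibility: 0R0

Satisfiable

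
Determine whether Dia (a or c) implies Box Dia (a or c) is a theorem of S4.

Tableau for the negation not (Dia (a or c) implies Box Dia (a or c)):
1. not (Dia (a or c) implies Box Dia (a or c)), u
2. Dia (a or c), u
3. not Box Dia (a or c), u
4. a or c, v
5. c, v
6. not Dia (a or c), w
7. not (a or c), w
8. not a, w
9. not c, w
Accessibility: uRu, uRv, uRw, vRv, wRw
The negation has an open branch (countermodel exists).

No, not valid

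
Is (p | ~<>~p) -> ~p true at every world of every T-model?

Tableau for the negation ~((p | ~<>~p) -> ~p):
1. ~((p | ~<>~p) -> ~p), 0
2. p | ~<>~p, 0   [~->-rule on 1]
3. p, 0   [~->-rule on 1]
4. ~<>~p, 0   [|-rule on 2 (branches; this branch)]
Accessibility: 0R0
The negation has an open branch (countermodel exists).

No, not valid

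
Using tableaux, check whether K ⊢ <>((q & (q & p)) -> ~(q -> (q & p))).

Tableau for the negation ~<>((q & (q & p)) -> ~(q -> (q & p))):
1. ~<>((q & (q & p)) -> ~(q -> (q & p))), u
The negation has an open branch (countermodel exists).

Not valid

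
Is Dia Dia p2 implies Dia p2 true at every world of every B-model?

Not valid

Tableau for the negation not (Dia Dia p2 implies Dia p2):
1. not (Dia Dia p2 implies Dia p2), 0
2. Dia Dia p2, 0
3. not Dia p2, 0
4. not p2, 0
5. Dia p2, 1
6. not p2, 1
7. p2, 2
Accessibility: 0R0, 0R1, 1R0, 1R1, 1R2, 2R1, 2R2
The negation has an open branch (countermodel exists).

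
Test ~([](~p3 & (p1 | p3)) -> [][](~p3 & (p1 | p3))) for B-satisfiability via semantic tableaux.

1. ~([](~p3 & (p1 | p3)) -> [][](~p3 & (p1 | p3))), w0
2. [](~p3 & (p1 | p3)), w0
3. ~[][](~p3 & (p1 | p3)), w0
4. ~p3 & (p1 | p3), w0
5. ~p3, w0
6. p1 | p3, w0
7. p1, w0
8. ~[](~p3 & (p1 | p3)), w1
9. ~p3 & (p1 | p3), w1
10. ~p3, w1
11. p1 | p3, w1
12. p1, w1
13. ~(~p3 & (p1 | p3)), w2
14. ~(p1 | p3), w2
15. ~p1, w2
16. ~p3, w2
Accessibility: w0Rw0, w0Rw1, w1Rw0, w1Rw1, w1Rw2, w2Rw1, w2Rw2

Satisfiable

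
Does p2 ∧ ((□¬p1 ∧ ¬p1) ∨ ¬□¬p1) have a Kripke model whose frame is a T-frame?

1. p2 ∧ ((□¬p1 ∧ ¬p1) ∨ ¬□¬p1), u
2. p2, u   [∧-rule on 1]
3. (□¬p1 ∧ ¬p1) ∨ ¬□¬p1, u   [∧-rule on 1]
4. ¬□¬p1, u   [∨-rule on 3 (branches; this branch)]
5. p1, v   [¬□-rule on 4: fresh world v, uRv]
Accessibility: uRu, uRv, vRv

Satisfiable (open branch found)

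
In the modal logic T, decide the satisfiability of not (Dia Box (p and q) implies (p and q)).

1. not (Dia Box (p and q) implies (p and q)), 0
2. Dia Box (p and q), 0
3. not (p and q), 0
4. not q, 0
5. Box (p and q), 1
6. p and q, 1
7. p, 1
8. q, 1
Accessibility: 0R0, 0R1, 1R1

Satisfiable (open branch found)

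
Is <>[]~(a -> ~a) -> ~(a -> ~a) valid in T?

Tableau for the negation ~(<>[]~(a -> ~a) -> ~(a -> ~a)):
1. ~(<>[]~(a -> ~a) -> ~(a -> ~a)), w0
2. <>[]~(a -> ~a), w0   [~->-rule on 1]
3. a -> ~a, w0   [~->-rule on 1]
4. ~a, w0   [->-rule on 3 (branches; this branch)]
5. []~(a -> ~a), w1   [<>-rule on 2: fresh world w1, w0Rw1]
6. ~(a -> ~a), w1   [[]-rule on 5 via w1Rw1]
7. a, w1   [~->-rule on 6]
Accessibility: w0Rw0, w0Rw1, w1Rw1
The negation has an open branch (countermodel exists).

Not valid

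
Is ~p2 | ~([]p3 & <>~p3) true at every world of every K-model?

Tableau for the negation ~(~p2 | ~([]p3 & <>~p3)):
1. ~(~p2 | ~([]p3 & <>~p3)), 0
2. p2, 0
3. []p3 & <>~p3, 0
4. []p3, 0
5. <>~p3, 0
6. ~p3, 1
7. p3, 1
Accessibility: 0R1
Branch closes: p3 and ~p3 both at 1.
All branches of the negation close; one closing branch shown above.

Valid in K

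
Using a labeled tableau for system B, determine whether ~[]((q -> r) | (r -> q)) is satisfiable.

Unsatisfiable (every branch closes)

1. ~[]((q -> r) | (r -> q)), w0
2. ~((q -> r) | (r -> q)), w1
3. ~(q -> r), w1
4. ~(r -> q), w1
5. q, w1
6. ~r, w1
7. r, w1
8. ~q, w1
Accessibility: w0Rw0, w0Rw1, w1Rw0, w1Rw1
Branch closes: r and ~r both at w1.
All branches of the tableau close; one closing branch shown above.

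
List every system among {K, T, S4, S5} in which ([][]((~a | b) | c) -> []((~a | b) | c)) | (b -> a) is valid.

T, S4, S5

T-tableau for the negation ~(([][]((~a | b) | c) -> []((~a | b) | c)) | (b -> a)):
1. ~(([][]((~a | b) | c) -> []((~a | b) | c)) | (b -> a)), u
2. ~([][]((~a | b) | c) -> []((~a | b) | c)), u
3. ~(b -> a), u
4. [][]((~a | b) | c), u
5. ~[]((~a | b) | c), u
6. b, u
7. ~a, u
8. []((~a | b) | c), u
9. (~a | b) | c, u
10. ~a | b, u
11. ~((~a | b) | c), v
12. ~(~a | b), v
13. ~c, v
14. a, v
15. ~b, v
16. []((~a | b) | c), v
17. (~a | b) | c, v
18. ~a | b, v
19. b, v
Accessibility: uRu, uRv, vRv
Branch closes: b and ~b both at v.
Every branch closes (one shown): valid in T, hence also in S4, S5 (every theorem of T is a theorem of S4 and S5).
K-tableau for the negation ~(([][]((~a | b) | c) -> []((~a | b) | c)) | (b -> a)):
1. ~(([][]((~a | b) | c) -> []((~a | b) | c)) | (b -> a)), u
2. ~([][]((~a | b) | c) -> []((~a | b) | c)), u
3. ~(b -> a), u
4. [][]((~a | b) | c), u
5. ~[]((~a | b) | c), u
6. b, u
7. ~a, u
8. ~((~a | b) | c), v
9. ~(~a | b), v
10. ~c, v
11. a, v
12. ~b, v
13. []((~a | b) | c), v
Accessibility: uRv
Complete open branch: countermodel on a K-frame, so not valid in K.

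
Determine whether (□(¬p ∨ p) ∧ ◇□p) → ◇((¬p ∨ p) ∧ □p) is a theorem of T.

Tableau for the negation ¬((□(¬p ∨ p) ∧ ◇□p) → ◇((¬p ∨ p) ∧ □p)):
1. ¬((□(¬p ∨ p) ∧ ◇□p) → ◇((¬p ∨ p) ∧ □p)), 0
2. □(¬p ∨ p) ∧ ◇□p, 0
3. ¬◇((¬p ∨ p) ∧ □p), 0
4. □(¬p ∨ p), 0
5. ◇□p, 0
6. ¬((¬p ∨ p) ∧ □p), 0
7. ¬p ∨ p, 0
8. ¬□p, 0
9. p, 0
10. □p, 1
11. ¬((¬p ∨ p) ∧ □p), 1
12. ¬p ∨ p, 1
13. p, 1
14. ¬□p, 1
15. ¬p, 2
16. ¬((¬p ∨ p) ∧ □p), 2
17. ¬p ∨ p, 2
18. ¬□p, 2
19. ¬p, 3
20. p, 3
Accessibility: 0R0, 0R1, 0R2, 1R1, 1R3, 2R2, 3R3
Branch closes: p and ¬p both at 3.
All branches of the negation close; one closing branch shown above.

Valid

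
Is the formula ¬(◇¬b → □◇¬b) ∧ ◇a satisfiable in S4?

Satisfiable

1. ¬(◇¬b → □◇¬b) ∧ ◇a, u
2. ¬(◇¬b → □◇¬b), u
3. ◇a, u
4. ◇¬b, u
5. ¬□◇¬b, u
6. a, v
7. ¬b, w
8. ¬◇¬b, x
9. b, x
Accessibility: uRu, uRv, uRw, uRx, vRv, wRw, xRx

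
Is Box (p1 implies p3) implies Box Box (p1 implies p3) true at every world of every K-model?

Invalid (countermodel exists)

Tableau for the negation not (Box (p1 implies p3) implies Box Box (p1 implies p3)):
1. not (Box (p1 implies p3) implies Box Box (p1 implies p3)), u
2. Box (p1 implies p3), u
3. not Box Box (p1 implies p3), u
4. not Box (p1 implies p3), v
5. p1 implies p3, v
6. p3, v
7. not (p1 implies p3), w
8. p1, w
9. not p3, w
Accessibility: uRv, vRw
The negation has an open branch (countermodel exists).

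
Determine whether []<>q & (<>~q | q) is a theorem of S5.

Tableau for the negation ~([]<>q & (<>~q | q)):
1. ~([]<>q & (<>~q | q)), w0
2. ~[]<>q, w0
3. ~<>q, w1
4. ~q, w0
5. ~q, w1
Accessibility: w0Rw0, w0Rw1, w1Rw0, w1Rw1
The negation has an open branch (countermodel exists).

Not valid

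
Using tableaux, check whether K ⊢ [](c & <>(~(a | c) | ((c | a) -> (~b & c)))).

Invalid (countermodel exists)

Tableau for the negation ~[](c & <>(~(a | c) | ((c | a) -> (~b & c)))):
1. ~[](c & <>(~(a | c) | ((c | a) -> (~b & c)))), w0
2. ~(c & <>(~(a | c) | ((c | a) -> (~b & c)))), w1
3. ~<>(~(a | c) | ((c | a) -> (~b & c))), w1
Accessibility: w0Rw1
The negation has an open branch (countermodel exists).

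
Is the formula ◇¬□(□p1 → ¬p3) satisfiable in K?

Satisfiable

1. ◇¬□(□p1 → ¬p3), u
2. ¬□(□p1 → ¬p3), v   [◇-rule on 1: fresh world v, uRv]
3. ¬(□p1 → ¬p3), w   [¬□-rule on 2: fresh world w, vRw]
4. □p1, w   [¬→-rule on 3]
5. p3, w   [¬→-rule on 3]
Accessibility: uRv, vRw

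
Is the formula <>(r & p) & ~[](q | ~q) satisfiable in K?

Unsatisfiable

1. <>(r & p) & ~[](q | ~q), u
2. <>(r & p), u
3. ~[](q | ~q), u
4. r & p, v
5. r, v
6. p, v
7. ~(q | ~q), w
8. ~q, w
9. q, w
Accessibility: uRv, uRw
Branch closes: q and ~q both at w.
All branches of the tableau close; one closing branch shown above.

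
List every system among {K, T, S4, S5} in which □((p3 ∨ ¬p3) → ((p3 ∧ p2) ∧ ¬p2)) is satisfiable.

K-tableau for the formula:
1. □((p3 ∨ ¬p3) → ((p3 ∧ p2) ∧ ¬p2)), 0
Complete open branch: satisfiable in K.
T-tableau for the formula:
1. □((p3 ∨ ¬p3) → ((p3 ∧ p2) ∧ ¬p2)), 0
2. (p3 ∨ ¬p3) → ((p3 ∧ p2) ∧ ¬p2), 0
3. (p3 ∧ p2) ∧ ¬p2, 0
4. p3 ∧ p2, 0
5. ¬p2, 0
6. p3, 0
7. p2, 0
Accessibility: 0R0
Branch closes: p2 and ¬p2 both at 0.
Every branch closes (one shown): unsatisfiable in T, hence also in S4, S5 (every S4/S5-frame is a T-frame).

K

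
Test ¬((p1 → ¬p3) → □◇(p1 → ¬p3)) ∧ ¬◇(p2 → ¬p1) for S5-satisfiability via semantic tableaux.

Unsatisfiable (every branch closes)

1. ¬((p1 → ¬p3) → □◇(p1 → ¬p3)) ∧ ¬◇(p2 → ¬p1), u
2. ¬((p1 → ¬p3) → □◇(p1 → ¬p3)), u
3. ¬◇(p2 → ¬p1), u
4. p1 → ¬p3, u
5. ¬□◇(p1 → ¬p3), u
6. ¬(p2 → ¬p1), u
7. p2, u
8. p1, u
9. ¬p3, u
10. ¬◇(p1 → ¬p3), v
11. ¬(p2 → ¬p1), v
12. p2, v
13. p1, v
14. ¬(p1 → ¬p3), u
15. p3, u
Accessibility: uRu, uRv, vRu, vRv
Branch closes: p3 and ¬p3 both at u.
All branches of the tableau close; one closing branch shown above.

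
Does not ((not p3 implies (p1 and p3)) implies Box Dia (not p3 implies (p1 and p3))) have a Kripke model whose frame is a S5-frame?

1. not ((not p3 implies (p1 and p3)) implies Box Dia (not p3 implies (p1 and p3))), 0
2. not p3 implies (p1 and p3), 0   [neg-implies-rule on 1]
3. not Box Dia (not p3 implies (p1 and p3)), 0   [neg-implies-rule on 1]
4. p1 and p3, 0   [implies-rule on 2 (branches; this branch)]
5. p1, 0   [and-rule on 4]
6. p3, 0   [and-rule on 4]
7. not Dia (not p3 implies (p1 and p3)), 1   [neg-Box-rule on 3: fresh world 1, 0R1]
8. not (not p3 implies (p1 and p3)), 0   [neg-Dia-rule on 7 via 1R0]
9. not p3, 0   [neg-implies-rule on 8]
10. not (p1 and p3), 0   [neg-implies-rule on 8]
Accessibility: 0R0, 0R1, 1R0, 1R1
Branch closes: p3 and not p3 both at 0.
All branches of the tableau close; one closing branch shown above.

No, unsatisfiable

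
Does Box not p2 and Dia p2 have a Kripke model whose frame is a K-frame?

Unsatisfiable

1. Box not p2 and Dia p2, u
2. Box not p2, u
3. Dia p2, u
4. p2, v
5. not p2, v
Accessibility: uRv
Branch closes: p2 and not p2 both at v.
All branches of the tableau close; one closing branch shown above.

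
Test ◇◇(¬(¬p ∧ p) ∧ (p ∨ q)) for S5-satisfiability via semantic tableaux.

Yes, satisfiable

1. ◇◇(¬(¬p ∧ p) ∧ (p ∨ q)), w0
2. ◇(¬(¬p ∧ p) ∧ (p ∨ q)), w1   [◇-rule on 1: fresh world w1, w0Rw1]
3. ¬(¬p ∧ p) ∧ (p ∨ q), w2   [◇-rule on 2: fresh world w2, w1Rw2]
4. ¬(¬p ∧ p), w2   [∧-rule on 3]
5. p ∨ q, w2   [∧-rule on 3]
6. ¬p, w2   [¬∧-rule on 4 (branches; this branch)]
7. q, w2   [∨-rule on 5 (branches; this branch)]
Accessibility: w0Rw0, w0Rw1, w0Rw2, w1Rw0, w1Rw1, w1Rw2, w2Rw0, w2Rw1, w2Rw2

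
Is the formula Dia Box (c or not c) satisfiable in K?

Yes, satisfiable

1. Dia Box (c or not c), u
2. Box (c or not c), v
Accessibility: uRv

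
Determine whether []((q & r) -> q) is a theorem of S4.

Valid in S4

Tableau for the negation ~[]((q & r) -> q):
1. ~[]((q & r) -> q), w0
2. ~((q & r) -> q), w1
3. q & r, w1
4. ~q, w1
5. q, w1
6. r, w1
Accessibility: w0Rw0, w0Rw1, w1Rw1
Branch closes: q and ~q both at w1.
Every branch of the negation's tableau closes; the branch above is one of them.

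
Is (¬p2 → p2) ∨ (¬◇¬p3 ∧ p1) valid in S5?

Not valid

Tableau for the negation ¬((¬p2 → p2) ∨ (¬◇¬p3 ∧ p1)):
1. ¬((¬p2 → p2) ∨ (¬◇¬p3 ∧ p1)), w0
2. ¬(¬p2 → p2), w0
3. ¬(¬◇¬p3 ∧ p1), w0
4. ¬p2, w0
5. ¬p1, w0
Accessibility: w0Rw0
The negation has an open branch (countermodel exists).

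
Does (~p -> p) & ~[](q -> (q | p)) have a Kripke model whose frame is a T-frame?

Unsatisfiable (every branch closes)

1. (~p -> p) & ~[](q -> (q | p)), w0
2. ~p -> p, w0   [&-rule on 1]
3. ~[](q -> (q | p)), w0   [&-rule on 1]
4. p, w0   [->-rule on 2 (branches; this branch)]
5. ~(q -> (q | p)), w1   [~[]-rule on 3: fresh world w1, w0Rw1]
6. q, w1   [~->-rule on 5]
7. ~(q | p), w1   [~->-rule on 5]
8. ~q, w1   [~|-rule on 7]
9. ~p, w1   [~|-rule on 7]
Accessibility: w0Rw0, w0Rw1, w1Rw1
Branch closes: q and ~q both at w1.
All branches of the tableau close; one closing branch shown above.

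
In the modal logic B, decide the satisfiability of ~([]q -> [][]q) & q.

Yes, satisfiable

1. ~([]q -> [][]q) & q, w0
2. ~([]q -> [][]q), w0
3. q, w0
4. []q, w0
5. ~[][]q, w0
6. ~[]q, w1
7. q, w1
8. ~q, w2
Accessibility: w0Rw0, w0Rw1, w1Rw0, w1Rw1, w1Rw2, w2Rw1, w2Rw2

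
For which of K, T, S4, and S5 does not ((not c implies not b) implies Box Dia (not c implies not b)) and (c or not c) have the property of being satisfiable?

S4-tableau for the formula:
1. not ((not c implies not b) implies Box Dia (not c implies not b)) and (c or not c), 0
2. not ((not c implies not b) implies Box Dia (not c implies not b)), 0
3. c or not c, 0
4. not c implies not b, 0
5. not Box Dia (not c implies not b), 0
6. not c, 0
7. not b, 0
8. not Dia (not c implies not b), 1
9. not (not c implies not b), 1
10. not c, 1
11. b, 1
Accessibility: 0R0, 0R1, 1R1
Complete open branch: satisfiable in S4, hence also in K, T (this S4-model is also a K-model and a T-model).
S5-tableau for the formula:
1. not ((not c implies not b) implies Box Dia (not c implies not b)) and (c or not c), 0
2. not ((not c implies not b) implies Box Dia (not c implies not b)), 0
3. c or not c, 0
4. not c implies not b, 0
5. not Box Dia (not c implies not b), 0
6. not c, 0
7. not b, 0
8. not Dia (not c implies not b), 1
9. not (not c implies not b), 0
10. b, 0
Accessibility: 0R0, 0R1, 1R0, 1R1
Branch closes: b and not b both at 0.
Every branch closes (one shown): unsatisfiable in S5.

K, T, S4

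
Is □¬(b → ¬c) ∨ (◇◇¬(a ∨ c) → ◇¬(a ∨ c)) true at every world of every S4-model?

Tableau for the negation ¬(□¬(b → ¬c) ∨ (◇◇¬(a ∨ c) → ◇¬(a ∨ c))):
1. ¬(□¬(b → ¬c) ∨ (◇◇¬(a ∨ c) → ◇¬(a ∨ c))), w0
2. ¬□¬(b → ¬c), w0
3. ¬(◇◇¬(a ∨ c) → ◇¬(a ∨ c)), w0
4. ◇◇¬(a ∨ c), w0
5. ¬◇¬(a ∨ c), w0
6. a ∨ c, w0
7. c, w0
8. b → ¬c, w1
9. a ∨ c, w1
10. ¬c, w1
11. a, w1
12. ◇¬(a ∨ c), w2
13. a ∨ c, w2
14. c, w2
15. ¬(a ∨ c), w3
16. ¬a, w3
17. ¬c, w3
18. a ∨ c, w3
19. c, w3
Accessibility: w0Rw0, w0Rw1, w0Rw2, w0Rw3, w1Rw1, w2Rw2, w2Rw3, w3Rw3
Branch closes: c and ¬c both at w3.
Every branch of the negation's tableau closes; the branch above is one of them.

Valid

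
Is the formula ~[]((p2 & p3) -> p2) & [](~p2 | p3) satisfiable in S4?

Unsatisfiable

1. ~[]((p2 & p3) -> p2) & [](~p2 | p3), 0
2. ~[]((p2 & p3) -> p2), 0   [&-rule on 1]
3. [](~p2 | p3), 0   [&-rule on 1]
4. ~p2 | p3, 0   [[]-rule on 3 via 0R0]
5. p3, 0   [|-rule on 4 (branches; this branch)]
6. ~((p2 & p3) -> p2), 1   [~[]-rule on 2: fresh world 1, 0R1]
7. p2 & p3, 1   [~->-rule on 6]
8. ~p2, 1   [~->-rule on 6]
9. p2, 1   [&-rule on 7]
10. p3, 1   [&-rule on 7]
Accessibility: 0R0, 0R1, 1R1
Branch closes: p2 and ~p2 both at 1.
(One branch shown.) All branches close.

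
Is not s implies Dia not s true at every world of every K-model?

Tableau for the negation not (not s implies Dia not s):
1. not (not s implies Dia not s), u
2. not s, u
3. not Dia not s, u
The negation has an open branch (countermodel exists).

Invalid (countermodel exists)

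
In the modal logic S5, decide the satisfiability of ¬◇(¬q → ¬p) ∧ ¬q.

Satisfiable (open branch found)

1. ¬◇(¬q → ¬p) ∧ ¬q, u
2. ¬◇(¬q → ¬p), u
3. ¬q, u
4. ¬(¬q → ¬p), u
5. p, u
Accessibility: uRu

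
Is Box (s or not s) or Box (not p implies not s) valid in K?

Yes, valid

Tableau for the negation not (Box (s or not s) or Box (not p implies not s)):
1. not (Box (s or not s) or Box (not p implies not s)), w0
2. not Box (s or not s), w0
3. not Box (not p implies not s), w0
4. not (s or not s), w1
5. not s, w1
6. s, w1
Accessibility: w0Rw1
Branch closes: s and not s both at w1.
All branches of the negation close; one closing branch shown above.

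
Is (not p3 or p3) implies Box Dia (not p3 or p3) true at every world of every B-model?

Yes, valid

Tableau for the negation not ((not p3 or p3) implies Box Dia (not p3 or p3)):
1. not ((not p3 or p3) implies Box Dia (not p3 or p3)), u
2. not p3 or p3, u
3. not Box Dia (not p3 or p3), u
4. p3, u
5. not Dia (not p3 or p3), v
6. not (not p3 or p3), u
7. not p3, u
Accessibility: uRu, uRv, vRu, vRv
Branch closes: p3 and not p3 both at u.
Every branch of the negation's tableau closes; the branch above is one of them.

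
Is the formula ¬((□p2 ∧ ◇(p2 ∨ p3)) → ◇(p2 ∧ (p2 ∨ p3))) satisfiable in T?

Unsatisfiable

1. ¬((□p2 ∧ ◇(p2 ∨ p3)) → ◇(p2 ∧ (p2 ∨ p3))), 0
2. □p2 ∧ ◇(p2 ∨ p3), 0
3. ¬◇(p2 ∧ (p2 ∨ p3)), 0
4. □p2, 0
5. ◇(p2 ∨ p3), 0
6. ¬(p2 ∧ (p2 ∨ p3)), 0
7. p2, 0
8. ¬(p2 ∨ p3), 0
9. ¬p2, 0
10. ¬p3, 0
Accessibility: 0R0
Branch closes: p2 and ¬p2 both at 0.
Every branch closes; the branch above is one of them.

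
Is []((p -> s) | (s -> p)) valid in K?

Tableau for the negation ~[]((p -> s) | (s -> p)):
1. ~[]((p -> s) | (s -> p)), w0
2. ~((p -> s) | (s -> p)), w1
3. ~(p -> s), w1
4. ~(s -> p), w1
5. p, w1
6. ~s, w1
7. s, w1
8. ~p, w1
Accessibility: w0Rw1
Branch closes: s and ~s both at w1.
All branches of the negation close; one closing branch shown above.

Valid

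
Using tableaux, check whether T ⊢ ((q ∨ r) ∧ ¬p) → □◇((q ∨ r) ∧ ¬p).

Tableau for the negation ¬(((q ∨ r) ∧ ¬p) → □◇((q ∨ r) ∧ ¬p)):
1. ¬(((q ∨ r) ∧ ¬p) → □◇((q ∨ r) ∧ ¬p)), w0
2. (q ∨ r) ∧ ¬p, w0
3. ¬□◇((q ∨ r) ∧ ¬p), w0
4. q ∨ r, w0
5. ¬p, w0
6. r, w0
7. ¬◇((q ∨ r) ∧ ¬p), w1
8. ¬((q ∨ r) ∧ ¬p), w1
9. p, w1
Accessibility: w0Rw0, w0Rw1, w1Rw1
The negation has an open branch (countermodel exists).

Invalid (countermodel exists)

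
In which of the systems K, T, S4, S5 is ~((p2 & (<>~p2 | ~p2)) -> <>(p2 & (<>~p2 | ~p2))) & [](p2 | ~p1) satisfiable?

K

T-tableau for the formula:
1. ~((p2 & (<>~p2 | ~p2)) -> <>(p2 & (<>~p2 | ~p2))) & [](p2 | ~p1), u
2. ~((p2 & (<>~p2 | ~p2)) -> <>(p2 & (<>~p2 | ~p2))), u   [&-rule on 1]
3. [](p2 | ~p1), u   [&-rule on 1]
4. p2 & (<>~p2 | ~p2), u   [~->-rule on 2]
5. ~<>(p2 & (<>~p2 | ~p2)), u   [~->-rule on 2]
6. p2, u   [&-rule on 4]
7. <>~p2 | ~p2, u   [&-rule on 4]
8. p2 | ~p1, u   [[]-rule on 3 via uRu]
9. ~(p2 & (<>~p2 | ~p2)), u   [~<>-rule on 5 via uRu]
10. <>~p2, u   [|-rule on 7 (branches; this branch)]
11. ~p1, u   [|-rule on 8 (branches; this branch)]
12. ~(<>~p2 | ~p2), u   [~&-rule on 9 (branches; this branch)]
13. ~<>~p2, u   [~|-rule on 12]
14. ~p2, v   [<>-rule on 10: fresh world v, uRv]
15. p2 | ~p1, v   [[]-rule on 3 via uRv]
16. ~(p2 & (<>~p2 | ~p2)), v   [~<>-rule on 5 via uRv]
17. p2, v   [~<>-rule on 13 via uRv]
Accessibility: uRu, uRv, vRv
Branch closes: p2 and ~p2 both at v.
Every branch closes (one shown): unsatisfiable in T, hence also in S4, S5 (every S4/S5-frame is a T-frame).
K-tableau for the formula:
1. ~((p2 & (<>~p2 | ~p2)) -> <>(p2 & (<>~p2 | ~p2))) & [](p2 | ~p1), u
2. ~((p2 & (<>~p2 | ~p2)) -> <>(p2 & (<>~p2 | ~p2))), u   [&-rule on 1]
3. [](p2 | ~p1), u   [&-rule on 1]
4. p2 & (<>~p2 | ~p2), u   [~->-rule on 2]
5. ~<>(p2 & (<>~p2 | ~p2)), u   [~->-rule on 2]
6. p2, u   [&-rule on 4]
7. <>~p2 | ~p2, u   [&-rule on 4]
8. <>~p2, u   [|-rule on 7 (branches; this branch)]
9. ~p2, v   [<>-rule on 8: fresh world v, uRv]
10. p2 | ~p1, v   [[]-rule on 3 via uRv]
11. ~(p2 & (<>~p2 | ~p2)), v   [~<>-rule on 5 via uRv]
12. ~p1, v   [|-rule on 10 (branches; this branch)]
Accessibility: uRv
Complete open branch: satisfiable in K.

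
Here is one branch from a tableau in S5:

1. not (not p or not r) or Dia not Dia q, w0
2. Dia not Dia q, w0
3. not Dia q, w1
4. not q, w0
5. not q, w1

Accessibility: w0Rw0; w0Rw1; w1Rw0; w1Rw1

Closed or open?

No, open

There is no literal clash: for every atom and world, at most one sign appears.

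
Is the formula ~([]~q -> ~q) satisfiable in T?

1. ~([]~q -> ~q), u
2. []~q, u
3. q, u
4. ~q, u
Accessibility: uRu
Branch closes: q and ~q both at u.
All branches of the tableau close; one closing branch shown above.

No, unsatisfiable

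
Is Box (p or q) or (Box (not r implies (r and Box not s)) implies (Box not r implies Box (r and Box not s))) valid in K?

Tableau for the negation not (Box (p or q) or (Box (not r implies (r and Box not s)) implies (Box not r implies Box (r and Box not s)))):
1. not (Box (p or q) or (Box (not r implies (r and Box not s)) implies (Box not r implies Box (r and Box not s)))), 0
2. not Box (p or q), 0   [neg-or-rule on 1]
3. not (Box (not r implies (r and Box not s)) implies (Box not r implies Box (r and Box not s))), 0   [neg-or-rule on 1]
4. Box (not r implies (r and Box not s)), 0   [neg-implies-rule on 3]
5. not (Box not r implies Box (r and Box not s)), 0   [neg-implies-rule on 3]
6. Box not r, 0   [neg-implies-rule on 5]
7. not Box (r and Box not s), 0   [neg-implies-rule on 5]
8. not (p or q), 1   [neg-Box-rule on 2: fresh world 1, 0R1]
9. not p, 1   [neg-or-rule on 8]
10. not q, 1   [neg-or-rule on 8]
11. not r implies (r and Box not s), 1   [Box-rule on 4 via 0R1]
12. not r, 1   [Box-rule on 6 via 0R1]
13. r and Box not s, 1   [implies-rule on 11 (branches; this branch)]
14. r, 1   [and-rule on 13]
15. Box not s, 1   [and-rule on 13]
Accessibility: 0R1
Branch closes: r and not r both at 1.
All branches of the negation close; one closing branch shown above.

Valid in K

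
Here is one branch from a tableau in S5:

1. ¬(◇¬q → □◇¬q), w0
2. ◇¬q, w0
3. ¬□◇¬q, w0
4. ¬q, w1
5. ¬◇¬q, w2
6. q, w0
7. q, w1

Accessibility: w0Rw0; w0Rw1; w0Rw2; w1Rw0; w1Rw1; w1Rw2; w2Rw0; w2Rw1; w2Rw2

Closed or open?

Yes, closed

Both q and ¬q appear at w1.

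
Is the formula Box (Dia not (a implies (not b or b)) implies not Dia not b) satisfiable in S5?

1. Box (Dia not (a implies (not b or b)) implies not Dia not b), u
2. Dia not (a implies (not b or b)) implies not Dia not b, u
3. not Dia not b, u
4. b, u
Accessibility: uRu

Satisfiable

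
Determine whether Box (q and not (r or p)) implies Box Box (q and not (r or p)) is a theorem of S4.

Yes, valid

Tableau for the negation not (Box (q and not (r or p)) implies Box Box (q and not (r or p))):
1. not (Box (q and not (r or p)) implies Box Box (q and not (r or p))), u
2. Box (q and not (r or p)), u
3. not Box Box (q and not (r or p)), u
4. q and not (r or p), u
5. q, u
6. not (r or p), u
7. not r, u
8. not p, u
9. not Box (q and not (r or p)), v
10. q and not (r or p), v
11. q, v
12. not (r or p), v
13. not r, v
14. not p, v
15. not (q and not (r or p)), w
16. q and not (r or p), w
17. q, w
18. not (r or p), w
19. not r, w
20. not p, w
21. r or p, w
22. p, w
Accessibility: uRu, uRv, uRw, vRv, vRw, wRw
Branch closes: p and not p both at w.
Every branch of the negation's tableau closes; the branch above is one of them.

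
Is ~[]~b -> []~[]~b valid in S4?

Tableau for the negation ~(~[]~b -> []~[]~b):
1. ~(~[]~b -> []~[]~b), u
2. ~[]~b, u
3. ~[]~[]~b, u
4. b, v
5. []~b, w
6. ~b, w
Accessibility: uRu, uRv, uRw, vRv, wRw
The negation has an open branch (countermodel exists).

Invalid (countermodel exists)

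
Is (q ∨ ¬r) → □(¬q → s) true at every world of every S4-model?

Not valid

Tableau for the negation ¬((q ∨ ¬r) → □(¬q → s)):
1. ¬((q ∨ ¬r) → □(¬q → s)), 0
2. q ∨ ¬r, 0
3. ¬□(¬q → s), 0
4. ¬r, 0
5. ¬(¬q → s), 1
6. ¬q, 1
7. ¬s, 1
Accessibility: 0R0, 0R1, 1R1
The negation has an open branch (countermodel exists).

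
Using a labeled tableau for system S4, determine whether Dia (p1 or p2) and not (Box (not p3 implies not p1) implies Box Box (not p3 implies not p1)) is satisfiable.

Unsatisfiable

1. Dia (p1 or p2) and not (Box (not p3 implies not p1) implies Box Box (not p3 implies not p1)), w0
2. Dia (p1 or p2), w0   [and-rule on 1]
3. not (Box (not p3 implies not p1) implies Box Box (not p3 implies not p1)), w0   [and-rule on 1]
4. Box (not p3 implies not p1), w0   [neg-implies-rule on 3]
5. not Box Box (not p3 implies not p1), w0   [neg-implies-rule on 3]
6. not p3 implies not p1, w0   [Box-rule on 4 via w0Rw0]
7. not p1, w0   [implies-rule on 6 (branches; this branch)]
8. p1 or p2, w1   [Dia-rule on 2: fresh world w1, w0Rw1]
9. not p3 implies not p1, w1   [Box-rule on 4 via w0Rw1]
10. p2, w1   [or-rule on 8 (branches; this branch)]
11. not p1, w1   [implies-rule on 9 (branches; this branch)]
12. not Box (not p3 implies not p1), w2   [neg-Box-rule on 5: fresh world w2, w0Rw2]
13. not p3 implies not p1, w2   [Box-rule on 4 via w0Rw2]
14. not p1, w2   [implies-rule on 13 (branches; this branch)]
15. not (not p3 implies not p1), w3   [neg-Box-rule on 12: fresh world w3, w2Rw3]
16. not p3, w3   [neg-implies-rule on 15]
17. p1, w3   [neg-implies-rule on 15]
18. not p3 implies not p1, w3   [Box-rule on 4 via w0Rw3]
19. not p1, w3   [implies-rule on 18 (branches; this branch)]
Accessibility: w0Rw0, w0Rw1, w0Rw2, w0Rw3, w1Rw1, w2Rw2, w2Rw3, w3Rw3
Branch closes: p1 and not p1 both at w3.
(One branch shown.) All branches close.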